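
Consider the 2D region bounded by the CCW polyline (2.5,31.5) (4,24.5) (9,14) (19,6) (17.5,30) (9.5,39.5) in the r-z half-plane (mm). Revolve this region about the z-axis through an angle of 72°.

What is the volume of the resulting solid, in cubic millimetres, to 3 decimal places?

Profile (r,z), 6 vertices: (2.5,31.5) (4,24.5) (9,14) (19,6) (17.5,30) (9.5,39.5)
edge 0: (2.5,31.5)→(4,24.5)  cross = 2.5·24.5 − 4·31.5 = -64.7500; (r_i+r_j)·cross = 6.5·-64.7500 = -420.8750
edge 1: (4,24.5)→(9,14)  cross = 4·14 − 9·24.5 = -164.5000; (r_i+r_j)·cross = 13·-164.5000 = -2138.5000
edge 2: (9,14)→(19,6)  cross = 9·6 − 19·14 = -212.0000; (r_i+r_j)·cross = 28·-212.0000 = -5936.0000
edge 3: (19,6)→(17.5,30)  cross = 19·30 − 17.5·6 = 465.0000; (r_i+r_j)·cross = 36.5·465.0000 = 16972.5000
edge 4: (17.5,30)→(9.5,39.5)  cross = 17.5·39.5 − 9.5·30 = 406.2500; (r_i+r_j)·cross = 27·406.2500 = 10968.7500
edge 5: (9.5,39.5)→(2.5,31.5)  cross = 9.5·31.5 − 2.5·39.5 = 200.5000; (r_i+r_j)·cross = 12·200.5000 = 2406.0000
Σcross = 630.5000 → A = |Σcross|/2 = 315.2500 mm²
Σ(r_i+r_j)·cross = 21851.8750 → first moment M = |Σ|/6 = 3641.9792
R_c = M/A = 3641.9792/315.2500 = 11.5527 mm
θ = 72° = 1.256637 rad
V = θ·R_c·A = 1.256637·11.5527·315.2500 = 4576.646 mm³

Volume = 4576.646 mm³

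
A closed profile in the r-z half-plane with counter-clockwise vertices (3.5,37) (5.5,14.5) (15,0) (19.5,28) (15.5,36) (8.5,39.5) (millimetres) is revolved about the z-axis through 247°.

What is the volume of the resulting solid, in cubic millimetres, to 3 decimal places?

Profile (r,z), 6 vertices: (3.5,37) (5.5,14.5) (15,0) (19.5,28) (15.5,36) (8.5,39.5)
edge 0: (3.5,37)→(5.5,14.5)  cross = 3.5·14.5 − 5.5·37 = -152.7500; (r_i+r_j)·cross = 9·-152.7500 = -1374.7500
edge 1: (5.5,14.5)→(15,0)  cross = 5.5·0 − 15·14.5 = -217.5000; (r_i+r_j)·cross = 20.5·-217.5000 = -4458.7500
edge 2: (15,0)→(19.5,28)  cross = 15·28 − 19.5·0 = 420.0000; (r_i+r_j)·cross = 34.5·420.0000 = 14490.0000
edge 3: (19.5,28)→(15.5,36)  cross = 19.5·36 − 15.5·28 = 268.0000; (r_i+r_j)·cross = 35·268.0000 = 9380.0000
edge 4: (15.5,36)→(8.5,39.5)  cross = 15.5·39.5 − 8.5·36 = 306.2500; (r_i+r_j)·cross = 24·306.2500 = 7350.0000
edge 5: (8.5,39.5)→(3.5,37)  cross = 8.5·37 − 3.5·39.5 = 176.2500; (r_i+r_j)·cross = 12·176.2500 = 2115.0000
Σcross = 800.2500 → A = |Σcross|/2 = 400.1250 mm²
Σ(r_i+r_j)·cross = 27501.5000 → first moment M = |Σ|/6 = 4583.5833
R_c = M/A = 4583.5833/400.1250 = 11.4554 mm
θ = 247° = 4.310963 rad
V = θ·R_c·A = 4.310963·11.4554·400.1250 = 19759.659 mm³

Volume = 19759.659 mm³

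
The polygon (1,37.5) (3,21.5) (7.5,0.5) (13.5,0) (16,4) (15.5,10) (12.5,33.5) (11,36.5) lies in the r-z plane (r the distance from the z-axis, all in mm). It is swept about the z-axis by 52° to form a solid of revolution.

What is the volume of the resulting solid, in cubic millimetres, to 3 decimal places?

Profile (r,z), 8 vertices: (1,37.5) (3,21.5) (7.5,0.5) (13.5,0) (16,4) (15.5,10) (12.5,33.5) (11,36.5)
edge 0: (1,37.5)→(3,21.5)  cross = 1·21.5 − 3·37.5 = -91.0000; (r_i+r_j)·cross = 4·-91.0000 = -364.0000
edge 1: (3,21.5)→(7.5,0.5)  cross = 3·0.5 − 7.5·21.5 = -159.7500; (r_i+r_j)·cross = 10.5·-159.7500 = -1677.3750
edge 2: (7.5,0.5)→(13.5,0)  cross = 7.5·0 − 13.5·0.5 = -6.7500; (r_i+r_j)·cross = 21·-6.7500 = -141.7500
edge 3: (13.5,0)→(16,4)  cross = 13.5·4 − 16·0 = 54.0000; (r_i+r_j)·cross = 29.5·54.0000 = 1593.0000
edge 4: (16,4)→(15.5,10)  cross = 16·10 − 15.5·4 = 98.0000; (r_i+r_j)·cross = 31.5·98.0000 = 3087.0000
edge 5: (15.5,10)→(12.5,33.5)  cross = 15.5·33.5 − 12.5·10 = 394.2500; (r_i+r_j)·cross = 28·394.2500 = 11039.0000
edge 6: (12.5,33.5)→(11,36.5)  cross = 12.5·36.5 − 11·33.5 = 87.7500; (r_i+r_j)·cross = 23.5·87.7500 = 2062.1250
edge 7: (11,36.5)→(1,37.5)  cross = 11·37.5 − 1·36.5 = 376.0000; (r_i+r_j)·cross = 12·376.0000 = 4512.0000
Σcross = 752.5000 → A = |Σcross|/2 = 376.2500 mm²
Σ(r_i+r_j)·cross = 20110.0000 → first moment M = |Σ|/6 = 3351.6667
R_c = M/A = 3351.6667/376.2500 = 8.9081 mm
θ = 52° = 0.907571 rad
V = θ·R_c·A = 0.907571·8.9081·376.2500 = 3041.876 mm³

Volume = 3041.876 mm³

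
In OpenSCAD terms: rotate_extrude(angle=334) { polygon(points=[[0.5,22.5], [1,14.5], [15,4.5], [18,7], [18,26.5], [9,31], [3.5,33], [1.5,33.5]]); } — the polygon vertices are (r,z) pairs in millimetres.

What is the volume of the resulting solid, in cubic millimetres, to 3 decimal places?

Volume = 20745.498 mm³

Profile (r,z), 8 vertices: (0.5,22.5) (1,14.5) (15,4.5) (18,7) (18,26.5) (9,31) (3.5,33) (1.5,33.5)
edge 0: (0.5,22.5)→(1,14.5)  cross = 0.5·14.5 − 1·22.5 = -15.2500; (r_i+r_j)·cross = 1.5·-15.2500 = -22.8750
edge 1: (1,14.5)→(15,4.5)  cross = 1·4.5 − 15·14.5 = -213.0000; (r_i+r_j)·cross = 16·-213.0000 = -3408.0000
edge 2: (15,4.5)→(18,7)  cross = 15·7 − 18·4.5 = 24.0000; (r_i+r_j)·cross = 33·24.0000 = 792.0000
edge 3: (18,7)→(18,26.5)  cross = 18·26.5 − 18·7 = 351.0000; (r_i+r_j)·cross = 36·351.0000 = 12636.0000
edge 4: (18,26.5)→(9,31)  cross = 18·31 − 9·26.5 = 319.5000; (r_i+r_j)·cross = 27·319.5000 = 8626.5000
edge 5: (9,31)→(3.5,33)  cross = 9·33 − 3.5·31 = 188.5000; (r_i+r_j)·cross = 12.5·188.5000 = 2356.2500
edge 6: (3.5,33)→(1.5,33.5)  cross = 3.5·33.5 − 1.5·33 = 67.7500; (r_i+r_j)·cross = 5·67.7500 = 338.7500
edge 7: (1.5,33.5)→(0.5,22.5)  cross = 1.5·22.5 − 0.5·33.5 = 17.0000; (r_i+r_j)·cross = 2·17.0000 = 34.0000
Σcross = 739.5000 → A = |Σcross|/2 = 369.7500 mm²
Σ(r_i+r_j)·cross = 21352.6250 → first moment M = |Σ|/6 = 3558.7708
R_c = M/A = 3558.7708/369.7500 = 9.6248 mm
θ = 334° = 5.829400 rad
V = θ·R_c·A = 5.829400·9.6248·369.7500 = 20745.498 mm³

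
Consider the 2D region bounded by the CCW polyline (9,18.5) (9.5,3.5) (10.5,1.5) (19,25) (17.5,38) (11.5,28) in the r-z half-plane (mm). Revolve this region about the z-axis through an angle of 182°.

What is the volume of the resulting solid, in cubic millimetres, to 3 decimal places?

Profile (r,z), 6 vertices: (9,18.5) (9.5,3.5) (10.5,1.5) (19,25) (17.5,38) (11.5,28)
edge 0: (9,18.5)→(9.5,3.5)  cross = 9·3.5 − 9.5·18.5 = -144.2500; (r_i+r_j)·cross = 18.5·-144.2500 = -2668.6250
edge 1: (9.5,3.5)→(10.5,1.5)  cross = 9.5·1.5 − 10.5·3.5 = -22.5000; (r_i+r_j)·cross = 20·-22.5000 = -450.0000
edge 2: (10.5,1.5)→(19,25)  cross = 10.5·25 − 19·1.5 = 234.0000; (r_i+r_j)·cross = 29.5·234.0000 = 6903.0000
edge 3: (19,25)→(17.5,38)  cross = 19·38 − 17.5·25 = 284.5000; (r_i+r_j)·cross = 36.5·284.5000 = 10384.2500
edge 4: (17.5,38)→(11.5,28)  cross = 17.5·28 − 11.5·38 = 53.0000; (r_i+r_j)·cross = 29·53.0000 = 1537.0000
edge 5: (11.5,28)→(9,18.5)  cross = 11.5·18.5 − 9·28 = -39.2500; (r_i+r_j)·cross = 20.5·-39.2500 = -804.6250
Σcross = 365.5000 → A = |Σcross|/2 = 182.7500 mm²
Σ(r_i+r_j)·cross = 14901.0000 → first moment M = |Σ|/6 = 2483.5000
R_c = M/A = 2483.5000/182.7500 = 13.5896 mm
θ = 182° = 3.176499 rad
V = θ·R_c·A = 3.176499·13.5896·182.7500 = 7888.836 mm³

Volume = 7888.836 mm³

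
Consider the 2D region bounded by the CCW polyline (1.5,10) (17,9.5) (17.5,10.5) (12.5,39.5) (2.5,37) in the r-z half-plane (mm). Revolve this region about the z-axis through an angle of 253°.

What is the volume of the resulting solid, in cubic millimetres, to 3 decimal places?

Volume = 14480.129 mm³

Profile (r,z), 5 vertices: (1.5,10) (17,9.5) (17.5,10.5) (12.5,39.5) (2.5,37)
edge 0: (1.5,10)→(17,9.5)  cross = 1.5·9.5 − 17·10 = -155.7500; (r_i+r_j)·cross = 18.5·-155.7500 = -2881.3750
edge 1: (17,9.5)→(17.5,10.5)  cross = 17·10.5 − 17.5·9.5 = 12.2500; (r_i+r_j)·cross = 34.5·12.2500 = 422.6250
edge 2: (17.5,10.5)→(12.5,39.5)  cross = 17.5·39.5 − 12.5·10.5 = 560.0000; (r_i+r_j)·cross = 30·560.0000 = 16800.0000
edge 3: (12.5,39.5)→(2.5,37)  cross = 12.5·37 − 2.5·39.5 = 363.7500; (r_i+r_j)·cross = 15·363.7500 = 5456.2500
edge 4: (2.5,37)→(1.5,10)  cross = 2.5·10 − 1.5·37 = -30.5000; (r_i+r_j)·cross = 4·-30.5000 = -122.0000
Σcross = 749.7500 → A = |Σcross|/2 = 374.8750 mm²
Σ(r_i+r_j)·cross = 19675.5000 → first moment M = |Σ|/6 = 3279.2500
R_c = M/A = 3279.2500/374.8750 = 8.7476 mm
θ = 253° = 4.415683 rad
V = θ·R_c·A = 4.415683·8.7476·374.8750 = 14480.129 mm³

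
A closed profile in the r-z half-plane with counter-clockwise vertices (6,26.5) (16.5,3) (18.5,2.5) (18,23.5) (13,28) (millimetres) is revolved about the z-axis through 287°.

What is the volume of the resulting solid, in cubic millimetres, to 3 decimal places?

Profile (r,z), 5 vertices: (6,26.5) (16.5,3) (18.5,2.5) (18,23.5) (13,28)
edge 0: (6,26.5)→(16.5,3)  cross = 6·3 − 16.5·26.5 = -419.2500; (r_i+r_j)·cross = 22.5·-419.2500 = -9433.1250
edge 1: (16.5,3)→(18.5,2.5)  cross = 16.5·2.5 − 18.5·3 = -14.2500; (r_i+r_j)·cross = 35·-14.2500 = -498.7500
edge 2: (18.5,2.5)→(18,23.5)  cross = 18.5·23.5 − 18·2.5 = 389.7500; (r_i+r_j)·cross = 36.5·389.7500 = 14225.8750
edge 3: (18,23.5)→(13,28)  cross = 18·28 − 13·23.5 = 198.5000; (r_i+r_j)·cross = 31·198.5000 = 6153.5000
edge 4: (13,28)→(6,26.5)  cross = 13·26.5 − 6·28 = 176.5000; (r_i+r_j)·cross = 19·176.5000 = 3353.5000
Σcross = 331.2500 → A = |Σcross|/2 = 165.6250 mm²
Σ(r_i+r_j)·cross = 13801.0000 → first moment M = |Σ|/6 = 2300.1667
R_c = M/A = 2300.1667/165.6250 = 13.8878 mm
θ = 287° = 5.009095 rad
V = θ·R_c·A = 5.009095·13.8878·165.6250 = 11521.753 mm³

Volume = 11521.753 mm³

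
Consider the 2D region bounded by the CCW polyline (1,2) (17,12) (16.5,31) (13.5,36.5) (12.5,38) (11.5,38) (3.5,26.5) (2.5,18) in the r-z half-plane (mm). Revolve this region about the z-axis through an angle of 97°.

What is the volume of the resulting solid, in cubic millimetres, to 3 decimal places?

Volume = 5935.762 mm³

Profile (r,z), 8 vertices: (1,2) (17,12) (16.5,31) (13.5,36.5) (12.5,38) (11.5,38) (3.5,26.5) (2.5,18)
edge 0: (1,2)→(17,12)  cross = 1·12 − 17·2 = -22.0000; (r_i+r_j)·cross = 18·-22.0000 = -396.0000
edge 1: (17,12)→(16.5,31)  cross = 17·31 − 16.5·12 = 329.0000; (r_i+r_j)·cross = 33.5·329.0000 = 11021.5000
edge 2: (16.5,31)→(13.5,36.5)  cross = 16.5·36.5 − 13.5·31 = 183.7500; (r_i+r_j)·cross = 30·183.7500 = 5512.5000
edge 3: (13.5,36.5)→(12.5,38)  cross = 13.5·38 − 12.5·36.5 = 56.7500; (r_i+r_j)·cross = 26·56.7500 = 1475.5000
edge 4: (12.5,38)→(11.5,38)  cross = 12.5·38 − 11.5·38 = 38.0000; (r_i+r_j)·cross = 24·38.0000 = 912.0000
edge 5: (11.5,38)→(3.5,26.5)  cross = 11.5·26.5 − 3.5·38 = 171.7500; (r_i+r_j)·cross = 15·171.7500 = 2576.2500
edge 6: (3.5,26.5)→(2.5,18)  cross = 3.5·18 − 2.5·26.5 = -3.2500; (r_i+r_j)·cross = 6·-3.2500 = -19.5000
edge 7: (2.5,18)→(1,2)  cross = 2.5·2 − 1·18 = -13.0000; (r_i+r_j)·cross = 3.5·-13.0000 = -45.5000
Σcross = 741.0000 → A = |Σcross|/2 = 370.5000 mm²
Σ(r_i+r_j)·cross = 21036.7500 → first moment M = |Σ|/6 = 3506.1250
R_c = M/A = 3506.1250/370.5000 = 9.4632 mm
θ = 97° = 1.692969 rad
V = θ·R_c·A = 1.692969·9.4632·370.5000 = 5935.762 mm³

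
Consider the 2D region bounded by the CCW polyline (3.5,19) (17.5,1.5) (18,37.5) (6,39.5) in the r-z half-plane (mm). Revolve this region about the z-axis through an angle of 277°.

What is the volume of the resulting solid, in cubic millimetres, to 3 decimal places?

Profile (r,z), 4 vertices: (3.5,19) (17.5,1.5) (18,37.5) (6,39.5)
edge 0: (3.5,19)→(17.5,1.5)  cross = 3.5·1.5 − 17.5·19 = -327.2500; (r_i+r_j)·cross = 21·-327.2500 = -6872.2500
edge 1: (17.5,1.5)→(18,37.5)  cross = 17.5·37.5 − 18·1.5 = 629.2500; (r_i+r_j)·cross = 35.5·629.2500 = 22338.3750
edge 2: (18,37.5)→(6,39.5)  cross = 18·39.5 − 6·37.5 = 486.0000; (r_i+r_j)·cross = 24·486.0000 = 11664.0000
edge 3: (6,39.5)→(3.5,19)  cross = 6·19 − 3.5·39.5 = -24.2500; (r_i+r_j)·cross = 9.5·-24.2500 = -230.3750
Σcross = 763.7500 → A = |Σcross|/2 = 381.8750 mm²
Σ(r_i+r_j)·cross = 26899.7500 → first moment M = |Σ|/6 = 4483.2917
R_c = M/A = 4483.2917/381.8750 = 11.7402 mm
θ = 277° = 4.834562 rad
V = θ·R_c·A = 4.834562·11.7402·381.8750 = 21674.752 mm³

Volume = 21674.752 mm³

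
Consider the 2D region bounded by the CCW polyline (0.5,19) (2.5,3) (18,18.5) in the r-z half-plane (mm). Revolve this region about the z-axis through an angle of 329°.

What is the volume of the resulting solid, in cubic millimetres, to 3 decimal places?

Profile (r,z), 3 vertices: (0.5,19) (2.5,3) (18,18.5)
edge 0: (0.5,19)→(2.5,3)  cross = 0.5·3 − 2.5·19 = -46.0000; (r_i+r_j)·cross = 3·-46.0000 = -138.0000
edge 1: (2.5,3)→(18,18.5)  cross = 2.5·18.5 − 18·3 = -7.7500; (r_i+r_j)·cross = 20.5·-7.7500 = -158.8750
edge 2: (18,18.5)→(0.5,19)  cross = 18·19 − 0.5·18.5 = 332.7500; (r_i+r_j)·cross = 18.5·332.7500 = 6155.8750
Σcross = 279.0000 → A = |Σcross|/2 = 139.5000 mm²
Σ(r_i+r_j)·cross = 5859.0000 → first moment M = |Σ|/6 = 976.5000
R_c = M/A = 976.5000/139.5000 = 7.0000 mm
θ = 329° = 5.742133 rad
V = θ·R_c·A = 5.742133·7.0000·139.5000 = 5607.193 mm³

Volume = 5607.193 mm³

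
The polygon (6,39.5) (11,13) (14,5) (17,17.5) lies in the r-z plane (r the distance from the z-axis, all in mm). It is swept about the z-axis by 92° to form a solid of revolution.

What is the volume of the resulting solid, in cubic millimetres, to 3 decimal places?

Volume = 2342.721 mm³

Profile (r,z), 4 vertices: (6,39.5) (11,13) (14,5) (17,17.5)
edge 0: (6,39.5)→(11,13)  cross = 6·13 − 11·39.5 = -356.5000; (r_i+r_j)·cross = 17·-356.5000 = -6060.5000
edge 1: (11,13)→(14,5)  cross = 11·5 − 14·13 = -127.0000; (r_i+r_j)·cross = 25·-127.0000 = -3175.0000
edge 2: (14,5)→(17,17.5)  cross = 14·17.5 − 17·5 = 160.0000; (r_i+r_j)·cross = 31·160.0000 = 4960.0000
edge 3: (17,17.5)→(6,39.5)  cross = 17·39.5 − 6·17.5 = 566.5000; (r_i+r_j)·cross = 23·566.5000 = 13029.5000
Σcross = 243.0000 → A = |Σcross|/2 = 121.5000 mm²
Σ(r_i+r_j)·cross = 8754.0000 → first moment M = |Σ|/6 = 1459.0000
R_c = M/A = 1459.0000/121.5000 = 12.0082 mm
θ = 92° = 1.605703 rad
V = θ·R_c·A = 1.605703·12.0082·121.5000 = 2342.721 mm³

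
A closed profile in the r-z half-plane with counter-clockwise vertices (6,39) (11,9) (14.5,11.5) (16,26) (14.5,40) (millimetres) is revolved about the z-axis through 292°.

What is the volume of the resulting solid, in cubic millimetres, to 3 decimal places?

Profile (r,z), 5 vertices: (6,39) (11,9) (14.5,11.5) (16,26) (14.5,40)
edge 0: (6,39)→(11,9)  cross = 6·9 − 11·39 = -375.0000; (r_i+r_j)·cross = 17·-375.0000 = -6375.0000
edge 1: (11,9)→(14.5,11.5)  cross = 11·11.5 − 14.5·9 = -4.0000; (r_i+r_j)·cross = 25.5·-4.0000 = -102.0000
edge 2: (14.5,11.5)→(16,26)  cross = 14.5·26 − 16·11.5 = 193.0000; (r_i+r_j)·cross = 30.5·193.0000 = 5886.5000
edge 3: (16,26)→(14.5,40)  cross = 16·40 − 14.5·26 = 263.0000; (r_i+r_j)·cross = 30.5·263.0000 = 8021.5000
edge 4: (14.5,40)→(6,39)  cross = 14.5·39 − 6·40 = 325.5000; (r_i+r_j)·cross = 20.5·325.5000 = 6672.7500
Σcross = 402.5000 → A = |Σcross|/2 = 201.2500 mm²
Σ(r_i+r_j)·cross = 14103.7500 → first moment M = |Σ|/6 = 2350.6250
R_c = M/A = 2350.6250/201.2500 = 11.6801 mm
θ = 292° = 5.096361 rad
V = θ·R_c·A = 5.096361·11.6801·201.2500 = 11979.635 mm³

Volume = 11979.635 mm³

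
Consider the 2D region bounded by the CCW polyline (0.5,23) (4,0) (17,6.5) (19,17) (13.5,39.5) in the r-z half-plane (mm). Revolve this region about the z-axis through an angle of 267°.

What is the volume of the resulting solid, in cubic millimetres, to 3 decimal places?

Volume = 21042.361 mm³

Profile (r,z), 5 vertices: (0.5,23) (4,0) (17,6.5) (19,17) (13.5,39.5)
edge 0: (0.5,23)→(4,0)  cross = 0.5·0 − 4·23 = -92.0000; (r_i+r_j)·cross = 4.5·-92.0000 = -414.0000
edge 1: (4,0)→(17,6.5)  cross = 4·6.5 − 17·0 = 26.0000; (r_i+r_j)·cross = 21·26.0000 = 546.0000
edge 2: (17,6.5)→(19,17)  cross = 17·17 − 19·6.5 = 165.5000; (r_i+r_j)·cross = 36·165.5000 = 5958.0000
edge 3: (19,17)→(13.5,39.5)  cross = 19·39.5 − 13.5·17 = 521.0000; (r_i+r_j)·cross = 32.5·521.0000 = 16932.5000
edge 4: (13.5,39.5)→(0.5,23)  cross = 13.5·23 − 0.5·39.5 = 290.7500; (r_i+r_j)·cross = 14·290.7500 = 4070.5000
Σcross = 911.2500 → A = |Σcross|/2 = 455.6250 mm²
Σ(r_i+r_j)·cross = 27093.0000 → first moment M = |Σ|/6 = 4515.5000
R_c = M/A = 4515.5000/455.6250 = 9.9106 mm
θ = 267° = 4.660029 rad
V = θ·R_c·A = 4.660029·9.9106·455.6250 = 21042.361 mm³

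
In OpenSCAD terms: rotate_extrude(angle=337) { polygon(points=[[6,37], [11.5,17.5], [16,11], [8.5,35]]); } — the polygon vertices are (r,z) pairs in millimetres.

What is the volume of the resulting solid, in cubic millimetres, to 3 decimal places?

Profile (r,z), 4 vertices: (6,37) (11.5,17.5) (16,11) (8.5,35)
edge 0: (6,37)→(11.5,17.5)  cross = 6·17.5 − 11.5·37 = -320.5000; (r_i+r_j)·cross = 17.5·-320.5000 = -5608.7500
edge 1: (11.5,17.5)→(16,11)  cross = 11.5·11 − 16·17.5 = -153.5000; (r_i+r_j)·cross = 27.5·-153.5000 = -4221.2500
edge 2: (16,11)→(8.5,35)  cross = 16·35 − 8.5·11 = 466.5000; (r_i+r_j)·cross = 24.5·466.5000 = 11429.2500
edge 3: (8.5,35)→(6,37)  cross = 8.5·37 − 6·35 = 104.5000; (r_i+r_j)·cross = 14.5·104.5000 = 1515.2500
Σcross = 97.0000 → A = |Σcross|/2 = 48.5000 mm²
Σ(r_i+r_j)·cross = 3114.5000 → first moment M = |Σ|/6 = 519.0833
R_c = M/A = 519.0833/48.5000 = 10.7027 mm
θ = 337° = 5.881760 rad
V = θ·R_c·A = 5.881760·10.7027·48.5000 = 3053.123 mm³

Volume = 3053.123 mm³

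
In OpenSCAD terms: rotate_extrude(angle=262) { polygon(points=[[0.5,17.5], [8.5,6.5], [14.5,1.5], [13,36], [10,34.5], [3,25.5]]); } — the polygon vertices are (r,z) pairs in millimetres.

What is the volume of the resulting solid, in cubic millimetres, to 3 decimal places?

Volume = 11263.381 mm³

Profile (r,z), 6 vertices: (0.5,17.5) (8.5,6.5) (14.5,1.5) (13,36) (10,34.5) (3,25.5)
edge 0: (0.5,17.5)→(8.5,6.5)  cross = 0.5·6.5 − 8.5·17.5 = -145.5000; (r_i+r_j)·cross = 9·-145.5000 = -1309.5000
edge 1: (8.5,6.5)→(14.5,1.5)  cross = 8.5·1.5 − 14.5·6.5 = -81.5000; (r_i+r_j)·cross = 23·-81.5000 = -1874.5000
edge 2: (14.5,1.5)→(13,36)  cross = 14.5·36 − 13·1.5 = 502.5000; (r_i+r_j)·cross = 27.5·502.5000 = 13818.7500
edge 3: (13,36)→(10,34.5)  cross = 13·34.5 − 10·36 = 88.5000; (r_i+r_j)·cross = 23·88.5000 = 2035.5000
edge 4: (10,34.5)→(3,25.5)  cross = 10·25.5 − 3·34.5 = 151.5000; (r_i+r_j)·cross = 13·151.5000 = 1969.5000
edge 5: (3,25.5)→(0.5,17.5)  cross = 3·17.5 − 0.5·25.5 = 39.7500; (r_i+r_j)·cross = 3.5·39.7500 = 139.1250
Σcross = 555.2500 → A = |Σcross|/2 = 277.6250 mm²
Σ(r_i+r_j)·cross = 14778.8750 → first moment M = |Σ|/6 = 2463.1458
R_c = M/A = 2463.1458/277.6250 = 8.8722 mm
θ = 262° = 4.572763 rad
V = θ·R_c·A = 4.572763·8.8722·277.6250 = 11263.381 mm³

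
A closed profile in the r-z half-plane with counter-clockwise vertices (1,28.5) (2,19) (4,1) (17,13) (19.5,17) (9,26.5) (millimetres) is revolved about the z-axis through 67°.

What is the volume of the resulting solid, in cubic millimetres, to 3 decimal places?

Volume = 2755.744 mm³

Profile (r,z), 6 vertices: (1,28.5) (2,19) (4,1) (17,13) (19.5,17) (9,26.5)
edge 0: (1,28.5)→(2,19)  cross = 1·19 − 2·28.5 = -38.0000; (r_i+r_j)·cross = 3·-38.0000 = -114.0000
edge 1: (2,19)→(4,1)  cross = 2·1 − 4·19 = -74.0000; (r_i+r_j)·cross = 6·-74.0000 = -444.0000
edge 2: (4,1)→(17,13)  cross = 4·13 − 17·1 = 35.0000; (r_i+r_j)·cross = 21·35.0000 = 735.0000
edge 3: (17,13)→(19.5,17)  cross = 17·17 − 19.5·13 = 35.5000; (r_i+r_j)·cross = 36.5·35.5000 = 1295.7500
edge 4: (19.5,17)→(9,26.5)  cross = 19.5·26.5 − 9·17 = 363.7500; (r_i+r_j)·cross = 28.5·363.7500 = 10366.8750
edge 5: (9,26.5)→(1,28.5)  cross = 9·28.5 − 1·26.5 = 230.0000; (r_i+r_j)·cross = 10·230.0000 = 2300.0000
Σcross = 552.2500 → A = |Σcross|/2 = 276.1250 mm²
Σ(r_i+r_j)·cross = 14139.6250 → first moment M = |Σ|/6 = 2356.6042
R_c = M/A = 2356.6042/276.1250 = 8.5346 mm
θ = 67° = 1.169371 rad
V = θ·R_c·A = 1.169371·8.5346·276.1250 = 2755.744 mm³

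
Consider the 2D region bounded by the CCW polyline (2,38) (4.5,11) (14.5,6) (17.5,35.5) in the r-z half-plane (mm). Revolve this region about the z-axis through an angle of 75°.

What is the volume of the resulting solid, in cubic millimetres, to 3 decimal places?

Profile (r,z), 4 vertices: (2,38) (4.5,11) (14.5,6) (17.5,35.5)
edge 0: (2,38)→(4.5,11)  cross = 2·11 − 4.5·38 = -149.0000; (r_i+r_j)·cross = 6.5·-149.0000 = -968.5000
edge 1: (4.5,11)→(14.5,6)  cross = 4.5·6 − 14.5·11 = -132.5000; (r_i+r_j)·cross = 19·-132.5000 = -2517.5000
edge 2: (14.5,6)→(17.5,35.5)  cross = 14.5·35.5 − 17.5·6 = 409.7500; (r_i+r_j)·cross = 32·409.7500 = 13112.0000
edge 3: (17.5,35.5)→(2,38)  cross = 17.5·38 − 2·35.5 = 594.0000; (r_i+r_j)·cross = 19.5·594.0000 = 11583.0000
Σcross = 722.2500 → A = |Σcross|/2 = 361.1250 mm²
Σ(r_i+r_j)·cross = 21209.0000 → first moment M = |Σ|/6 = 3534.8333
R_c = M/A = 3534.8333/361.1250 = 9.7884 mm
θ = 75° = 1.308997 rad
V = θ·R_c·A = 1.308997·9.7884·361.1250 = 4627.086 mm³

Volume = 4627.086 mm³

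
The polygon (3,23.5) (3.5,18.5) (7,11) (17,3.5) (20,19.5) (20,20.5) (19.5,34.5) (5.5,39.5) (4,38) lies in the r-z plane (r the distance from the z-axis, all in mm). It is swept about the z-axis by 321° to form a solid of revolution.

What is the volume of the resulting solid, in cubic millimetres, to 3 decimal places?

Profile (r,z), 9 vertices: (3,23.5) (3.5,18.5) (7,11) (17,3.5) (20,19.5) (20,20.5) (19.5,34.5) (5.5,39.5) (4,38)
edge 0: (3,23.5)→(3.5,18.5)  cross = 3·18.5 − 3.5·23.5 = -26.7500; (r_i+r_j)·cross = 6.5·-26.7500 = -173.8750
edge 1: (3.5,18.5)→(7,11)  cross = 3.5·11 − 7·18.5 = -91.0000; (r_i+r_j)·cross = 10.5·-91.0000 = -955.5000
edge 2: (7,11)→(17,3.5)  cross = 7·3.5 − 17·11 = -162.5000; (r_i+r_j)·cross = 24·-162.5000 = -3900.0000
edge 3: (17,3.5)→(20,19.5)  cross = 17·19.5 − 20·3.5 = 261.5000; (r_i+r_j)·cross = 37·261.5000 = 9675.5000
edge 4: (20,19.5)→(20,20.5)  cross = 20·20.5 − 20·19.5 = 20.0000; (r_i+r_j)·cross = 40·20.0000 = 800.0000
edge 5: (20,20.5)→(19.5,34.5)  cross = 20·34.5 − 19.5·20.5 = 290.2500; (r_i+r_j)·cross = 39.5·290.2500 = 11464.8750
edge 6: (19.5,34.5)→(5.5,39.5)  cross = 19.5·39.5 − 5.5·34.5 = 580.5000; (r_i+r_j)·cross = 25·580.5000 = 14512.5000
edge 7: (5.5,39.5)→(4,38)  cross = 5.5·38 − 4·39.5 = 51.0000; (r_i+r_j)·cross = 9.5·51.0000 = 484.5000
edge 8: (4,38)→(3,23.5)  cross = 4·23.5 − 3·38 = -20.0000; (r_i+r_j)·cross = 7·-20.0000 = -140.0000
Σcross = 903.0000 → A = |Σcross|/2 = 451.5000 mm²
Σ(r_i+r_j)·cross = 31768.0000 → first moment M = |Σ|/6 = 5294.6667
R_c = M/A = 5294.6667/451.5000 = 11.7268 mm
θ = 321° = 5.602507 rad
V = θ·R_c·A = 5.602507·11.7268·451.5000 = 29663.407 mm³

Volume = 29663.407 mm³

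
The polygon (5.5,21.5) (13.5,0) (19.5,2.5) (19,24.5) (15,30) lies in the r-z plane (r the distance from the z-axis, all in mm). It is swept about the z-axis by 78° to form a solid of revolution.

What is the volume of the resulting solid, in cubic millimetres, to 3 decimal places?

Volume = 5054.576 mm³

Profile (r,z), 5 vertices: (5.5,21.5) (13.5,0) (19.5,2.5) (19,24.5) (15,30)
edge 0: (5.5,21.5)→(13.5,0)  cross = 5.5·0 − 13.5·21.5 = -290.2500; (r_i+r_j)·cross = 19·-290.2500 = -5514.7500
edge 1: (13.5,0)→(19.5,2.5)  cross = 13.5·2.5 − 19.5·0 = 33.7500; (r_i+r_j)·cross = 33·33.7500 = 1113.7500
edge 2: (19.5,2.5)→(19,24.5)  cross = 19.5·24.5 − 19·2.5 = 430.2500; (r_i+r_j)·cross = 38.5·430.2500 = 16564.6250
edge 3: (19,24.5)→(15,30)  cross = 19·30 − 15·24.5 = 202.5000; (r_i+r_j)·cross = 34·202.5000 = 6885.0000
edge 4: (15,30)→(5.5,21.5)  cross = 15·21.5 − 5.5·30 = 157.5000; (r_i+r_j)·cross = 20.5·157.5000 = 3228.7500
Σcross = 533.7500 → A = |Σcross|/2 = 266.8750 mm²
Σ(r_i+r_j)·cross = 22277.3750 → first moment M = |Σ|/6 = 3712.8958
R_c = M/A = 3712.8958/266.8750 = 13.9125 mm
θ = 78° = 1.361357 rad
V = θ·R_c·A = 1.361357·13.9125·266.8750 = 5054.576 mm³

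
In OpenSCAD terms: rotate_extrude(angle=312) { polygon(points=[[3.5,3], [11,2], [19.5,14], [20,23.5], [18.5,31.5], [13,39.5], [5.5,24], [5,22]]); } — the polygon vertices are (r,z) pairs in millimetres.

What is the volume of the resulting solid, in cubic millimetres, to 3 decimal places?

Volume = 26359.725 mm³

Profile (r,z), 8 vertices: (3.5,3) (11,2) (19.5,14) (20,23.5) (18.5,31.5) (13,39.5) (5.5,24) (5,22)
edge 0: (3.5,3)→(11,2)  cross = 3.5·2 − 11·3 = -26.0000; (r_i+r_j)·cross = 14.5·-26.0000 = -377.0000
edge 1: (11,2)→(19.5,14)  cross = 11·14 − 19.5·2 = 115.0000; (r_i+r_j)·cross = 30.5·115.0000 = 3507.5000
edge 2: (19.5,14)→(20,23.5)  cross = 19.5·23.5 − 20·14 = 178.2500; (r_i+r_j)·cross = 39.5·178.2500 = 7040.8750
edge 3: (20,23.5)→(18.5,31.5)  cross = 20·31.5 − 18.5·23.5 = 195.2500; (r_i+r_j)·cross = 38.5·195.2500 = 7517.1250
edge 4: (18.5,31.5)→(13,39.5)  cross = 18.5·39.5 − 13·31.5 = 321.2500; (r_i+r_j)·cross = 31.5·321.2500 = 10119.3750
edge 5: (13,39.5)→(5.5,24)  cross = 13·24 − 5.5·39.5 = 94.7500; (r_i+r_j)·cross = 18.5·94.7500 = 1752.8750
edge 6: (5.5,24)→(5,22)  cross = 5.5·22 − 5·24 = 1.0000; (r_i+r_j)·cross = 10.5·1.0000 = 10.5000
edge 7: (5,22)→(3.5,3)  cross = 5·3 − 3.5·22 = -62.0000; (r_i+r_j)·cross = 8.5·-62.0000 = -527.0000
Σcross = 817.5000 → A = |Σcross|/2 = 408.7500 mm²
Σ(r_i+r_j)·cross = 29044.2500 → first moment M = |Σ|/6 = 4840.7083
R_c = M/A = 4840.7083/408.7500 = 11.8427 mm
θ = 312° = 5.445427 rad
V = θ·R_c·A = 5.445427·11.8427·408.7500 = 26359.725 mm³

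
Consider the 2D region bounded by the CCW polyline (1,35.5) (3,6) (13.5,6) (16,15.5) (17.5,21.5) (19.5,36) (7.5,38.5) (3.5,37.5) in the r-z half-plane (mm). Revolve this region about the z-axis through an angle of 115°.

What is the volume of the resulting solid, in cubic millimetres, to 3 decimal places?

Volume = 9071.009 mm³

Profile (r,z), 8 vertices: (1,35.5) (3,6) (13.5,6) (16,15.5) (17.5,21.5) (19.5,36) (7.5,38.5) (3.5,37.5)
edge 0: (1,35.5)→(3,6)  cross = 1·6 − 3·35.5 = -100.5000; (r_i+r_j)·cross = 4·-100.5000 = -402.0000
edge 1: (3,6)→(13.5,6)  cross = 3·6 − 13.5·6 = -63.0000; (r_i+r_j)·cross = 16.5·-63.0000 = -1039.5000
edge 2: (13.5,6)→(16,15.5)  cross = 13.5·15.5 − 16·6 = 113.2500; (r_i+r_j)·cross = 29.5·113.2500 = 3340.8750
edge 3: (16,15.5)→(17.5,21.5)  cross = 16·21.5 − 17.5·15.5 = 72.7500; (r_i+r_j)·cross = 33.5·72.7500 = 2437.1250
edge 4: (17.5,21.5)→(19.5,36)  cross = 17.5·36 − 19.5·21.5 = 210.7500; (r_i+r_j)·cross = 37·210.7500 = 7797.7500
edge 5: (19.5,36)→(7.5,38.5)  cross = 19.5·38.5 − 7.5·36 = 480.7500; (r_i+r_j)·cross = 27·480.7500 = 12980.2500
edge 6: (7.5,38.5)→(3.5,37.5)  cross = 7.5·37.5 − 3.5·38.5 = 146.5000; (r_i+r_j)·cross = 11·146.5000 = 1611.5000
edge 7: (3.5,37.5)→(1,35.5)  cross = 3.5·35.5 − 1·37.5 = 86.7500; (r_i+r_j)·cross = 4.5·86.7500 = 390.3750
Σcross = 947.2500 → A = |Σcross|/2 = 473.6250 mm²
Σ(r_i+r_j)·cross = 27116.3750 → first moment M = |Σ|/6 = 4519.3958
R_c = M/A = 4519.3958/473.6250 = 9.5421 mm
θ = 115° = 2.007129 rad
V = θ·R_c·A = 2.007129·9.5421·473.6250 = 9071.009 mm³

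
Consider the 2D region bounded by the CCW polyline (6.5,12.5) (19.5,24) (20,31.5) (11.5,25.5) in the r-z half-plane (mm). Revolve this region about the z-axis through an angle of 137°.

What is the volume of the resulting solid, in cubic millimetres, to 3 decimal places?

Profile (r,z), 4 vertices: (6.5,12.5) (19.5,24) (20,31.5) (11.5,25.5)
edge 0: (6.5,12.5)→(19.5,24)  cross = 6.5·24 − 19.5·12.5 = -87.7500; (r_i+r_j)·cross = 26·-87.7500 = -2281.5000
edge 1: (19.5,24)→(20,31.5)  cross = 19.5·31.5 − 20·24 = 134.2500; (r_i+r_j)·cross = 39.5·134.2500 = 5302.8750
edge 2: (20,31.5)→(11.5,25.5)  cross = 20·25.5 − 11.5·31.5 = 147.7500; (r_i+r_j)·cross = 31.5·147.7500 = 4654.1250
edge 3: (11.5,25.5)→(6.5,12.5)  cross = 11.5·12.5 − 6.5·25.5 = -22.0000; (r_i+r_j)·cross = 18·-22.0000 = -396.0000
Σcross = 172.2500 → A = |Σcross|/2 = 86.1250 mm²
Σ(r_i+r_j)·cross = 7279.5000 → first moment M = |Σ|/6 = 1213.2500
R_c = M/A = 1213.2500/86.1250 = 14.0871 mm
θ = 137° = 2.391101 rad
V = θ·R_c·A = 2.391101·14.0871·86.1250 = 2901.003 mm³

Volume = 2901.003 mm³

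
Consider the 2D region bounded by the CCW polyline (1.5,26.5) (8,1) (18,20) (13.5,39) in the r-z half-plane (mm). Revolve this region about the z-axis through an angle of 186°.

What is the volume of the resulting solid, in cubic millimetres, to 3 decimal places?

Profile (r,z), 4 vertices: (1.5,26.5) (8,1) (18,20) (13.5,39)
edge 0: (1.5,26.5)→(8,1)  cross = 1.5·1 − 8·26.5 = -210.5000; (r_i+r_j)·cross = 9.5·-210.5000 = -1999.7500
edge 1: (8,1)→(18,20)  cross = 8·20 − 18·1 = 142.0000; (r_i+r_j)·cross = 26·142.0000 = 3692.0000
edge 2: (18,20)→(13.5,39)  cross = 18·39 − 13.5·20 = 432.0000; (r_i+r_j)·cross = 31.5·432.0000 = 13608.0000
edge 3: (13.5,39)→(1.5,26.5)  cross = 13.5·26.5 − 1.5·39 = 299.2500; (r_i+r_j)·cross = 15·299.2500 = 4488.7500
Σcross = 662.7500 → A = |Σcross|/2 = 331.3750 mm²
Σ(r_i+r_j)·cross = 19789.0000 → first moment M = |Σ|/6 = 3298.1667
R_c = M/A = 3298.1667/331.3750 = 9.9530 mm
θ = 186° = 3.246312 rad
V = θ·R_c·A = 3.246312·9.9530·331.3750 = 10706.879 mm³

Volume = 10706.879 mm³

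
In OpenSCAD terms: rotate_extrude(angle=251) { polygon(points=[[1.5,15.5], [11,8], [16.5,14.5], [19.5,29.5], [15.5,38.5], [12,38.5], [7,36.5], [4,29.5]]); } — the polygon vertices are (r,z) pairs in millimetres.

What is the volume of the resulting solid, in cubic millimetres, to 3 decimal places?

Volume = 17568.191 mm³

Profile (r,z), 8 vertices: (1.5,15.5) (11,8) (16.5,14.5) (19.5,29.5) (15.5,38.5) (12,38.5) (7,36.5) (4,29.5)
edge 0: (1.5,15.5)→(11,8)  cross = 1.5·8 − 11·15.5 = -158.5000; (r_i+r_j)·cross = 12.5·-158.5000 = -1981.2500
edge 1: (11,8)→(16.5,14.5)  cross = 11·14.5 − 16.5·8 = 27.5000; (r_i+r_j)·cross = 27.5·27.5000 = 756.2500
edge 2: (16.5,14.5)→(19.5,29.5)  cross = 16.5·29.5 − 19.5·14.5 = 204.0000; (r_i+r_j)·cross = 36·204.0000 = 7344.0000
edge 3: (19.5,29.5)→(15.5,38.5)  cross = 19.5·38.5 − 15.5·29.5 = 293.5000; (r_i+r_j)·cross = 35·293.5000 = 10272.5000
edge 4: (15.5,38.5)→(12,38.5)  cross = 15.5·38.5 − 12·38.5 = 134.7500; (r_i+r_j)·cross = 27.5·134.7500 = 3705.6250
edge 5: (12,38.5)→(7,36.5)  cross = 12·36.5 − 7·38.5 = 168.5000; (r_i+r_j)·cross = 19·168.5000 = 3201.5000
edge 6: (7,36.5)→(4,29.5)  cross = 7·29.5 − 4·36.5 = 60.5000; (r_i+r_j)·cross = 11·60.5000 = 665.5000
edge 7: (4,29.5)→(1.5,15.5)  cross = 4·15.5 − 1.5·29.5 = 17.7500; (r_i+r_j)·cross = 5.5·17.7500 = 97.6250
Σcross = 748.0000 → A = |Σcross|/2 = 374.0000 mm²
Σ(r_i+r_j)·cross = 24061.7500 → first moment M = |Σ|/6 = 4010.2917
R_c = M/A = 4010.2917/374.0000 = 10.7227 mm
θ = 251° = 4.380776 rad
V = θ·R_c·A = 4.380776·10.7227·374.0000 = 17568.191 mm³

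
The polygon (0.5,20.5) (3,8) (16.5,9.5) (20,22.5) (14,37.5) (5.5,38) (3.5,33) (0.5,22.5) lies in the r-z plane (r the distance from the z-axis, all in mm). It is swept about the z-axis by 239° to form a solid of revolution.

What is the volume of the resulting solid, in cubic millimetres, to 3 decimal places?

Volume = 18230.654 mm³

Profile (r,z), 8 vertices: (0.5,20.5) (3,8) (16.5,9.5) (20,22.5) (14,37.5) (5.5,38) (3.5,33) (0.5,22.5)
edge 0: (0.5,20.5)→(3,8)  cross = 0.5·8 − 3·20.5 = -57.5000; (r_i+r_j)·cross = 3.5·-57.5000 = -201.2500
edge 1: (3,8)→(16.5,9.5)  cross = 3·9.5 − 16.5·8 = -103.5000; (r_i+r_j)·cross = 19.5·-103.5000 = -2018.2500
edge 2: (16.5,9.5)→(20,22.5)  cross = 16.5·22.5 − 20·9.5 = 181.2500; (r_i+r_j)·cross = 36.5·181.2500 = 6615.6250
edge 3: (20,22.5)→(14,37.5)  cross = 20·37.5 − 14·22.5 = 435.0000; (r_i+r_j)·cross = 34·435.0000 = 14790.0000
edge 4: (14,37.5)→(5.5,38)  cross = 14·38 − 5.5·37.5 = 325.7500; (r_i+r_j)·cross = 19.5·325.7500 = 6352.1250
edge 5: (5.5,38)→(3.5,33)  cross = 5.5·33 − 3.5·38 = 48.5000; (r_i+r_j)·cross = 9·48.5000 = 436.5000
edge 6: (3.5,33)→(0.5,22.5)  cross = 3.5·22.5 − 0.5·33 = 62.2500; (r_i+r_j)·cross = 4·62.2500 = 249.0000
edge 7: (0.5,22.5)→(0.5,20.5)  cross = 0.5·20.5 − 0.5·22.5 = -1.0000; (r_i+r_j)·cross = 1·-1.0000 = -1.0000
Σcross = 890.7500 → A = |Σcross|/2 = 445.3750 mm²
Σ(r_i+r_j)·cross = 26222.7500 → first moment M = |Σ|/6 = 4370.4583
R_c = M/A = 4370.4583/445.3750 = 9.8130 mm
θ = 239° = 4.171337 rad
V = θ·R_c·A = 4.171337·9.8130·445.3750 = 18230.654 mm³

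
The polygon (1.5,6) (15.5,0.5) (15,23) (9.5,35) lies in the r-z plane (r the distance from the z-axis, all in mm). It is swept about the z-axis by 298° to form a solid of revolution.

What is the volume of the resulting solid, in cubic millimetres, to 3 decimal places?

Volume = 14419.998 mm³

Profile (r,z), 4 vertices: (1.5,6) (15.5,0.5) (15,23) (9.5,35)
edge 0: (1.5,6)→(15.5,0.5)  cross = 1.5·0.5 − 15.5·6 = -92.2500; (r_i+r_j)·cross = 17·-92.2500 = -1568.2500
edge 1: (15.5,0.5)→(15,23)  cross = 15.5·23 − 15·0.5 = 349.0000; (r_i+r_j)·cross = 30.5·349.0000 = 10644.5000
edge 2: (15,23)→(9.5,35)  cross = 15·35 − 9.5·23 = 306.5000; (r_i+r_j)·cross = 24.5·306.5000 = 7509.2500
edge 3: (9.5,35)→(1.5,6)  cross = 9.5·6 − 1.5·35 = 4.5000; (r_i+r_j)·cross = 11·4.5000 = 49.5000
Σcross = 567.7500 → A = |Σcross|/2 = 283.8750 mm²
Σ(r_i+r_j)·cross = 16635.0000 → first moment M = |Σ|/6 = 2772.5000
R_c = M/A = 2772.5000/283.8750 = 9.7666 mm
θ = 298° = 5.201081 rad
V = θ·R_c·A = 5.201081·9.7666·283.8750 = 14419.998 mm³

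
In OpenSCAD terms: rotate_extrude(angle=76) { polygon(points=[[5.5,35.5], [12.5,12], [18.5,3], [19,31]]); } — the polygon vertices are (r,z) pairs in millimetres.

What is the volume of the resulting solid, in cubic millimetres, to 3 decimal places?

Volume = 4244.143 mm³

Profile (r,z), 4 vertices: (5.5,35.5) (12.5,12) (18.5,3) (19,31)
edge 0: (5.5,35.5)→(12.5,12)  cross = 5.5·12 − 12.5·35.5 = -377.7500; (r_i+r_j)·cross = 18·-377.7500 = -6799.5000
edge 1: (12.5,12)→(18.5,3)  cross = 12.5·3 − 18.5·12 = -184.5000; (r_i+r_j)·cross = 31·-184.5000 = -5719.5000
edge 2: (18.5,3)→(19,31)  cross = 18.5·31 − 19·3 = 516.5000; (r_i+r_j)·cross = 37.5·516.5000 = 19368.7500
edge 3: (19,31)→(5.5,35.5)  cross = 19·35.5 − 5.5·31 = 504.0000; (r_i+r_j)·cross = 24.5·504.0000 = 12348.0000
Σcross = 458.2500 → A = |Σcross|/2 = 229.1250 mm²
Σ(r_i+r_j)·cross = 19197.7500 → first moment M = |Σ|/6 = 3199.6250
R_c = M/A = 3199.6250/229.1250 = 13.9645 mm
θ = 76° = 1.326450 rad
V = θ·R_c·A = 1.326450·13.9645·229.1250 = 4244.143 mm³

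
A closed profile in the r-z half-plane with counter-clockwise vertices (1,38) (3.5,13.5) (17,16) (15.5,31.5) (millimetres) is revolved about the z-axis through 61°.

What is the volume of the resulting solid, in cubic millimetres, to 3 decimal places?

Volume = 2563.679 mm³

Profile (r,z), 4 vertices: (1,38) (3.5,13.5) (17,16) (15.5,31.5)
edge 0: (1,38)→(3.5,13.5)  cross = 1·13.5 − 3.5·38 = -119.5000; (r_i+r_j)·cross = 4.5·-119.5000 = -537.7500
edge 1: (3.5,13.5)→(17,16)  cross = 3.5·16 − 17·13.5 = -173.5000; (r_i+r_j)·cross = 20.5·-173.5000 = -3556.7500
edge 2: (17,16)→(15.5,31.5)  cross = 17·31.5 − 15.5·16 = 287.5000; (r_i+r_j)·cross = 32.5·287.5000 = 9343.7500
edge 3: (15.5,31.5)→(1,38)  cross = 15.5·38 − 1·31.5 = 557.5000; (r_i+r_j)·cross = 16.5·557.5000 = 9198.7500
Σcross = 552.0000 → A = |Σcross|/2 = 276.0000 mm²
Σ(r_i+r_j)·cross = 14448.0000 → first moment M = |Σ|/6 = 2408.0000
R_c = M/A = 2408.0000/276.0000 = 8.7246 mm
θ = 61° = 1.064651 rad
V = θ·R_c·A = 1.064651·8.7246·276.0000 = 2563.679 mm³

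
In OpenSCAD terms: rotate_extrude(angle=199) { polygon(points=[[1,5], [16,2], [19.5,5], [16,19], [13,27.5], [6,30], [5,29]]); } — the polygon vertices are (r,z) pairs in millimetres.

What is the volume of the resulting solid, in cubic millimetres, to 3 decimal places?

Volume = 11898.188 mm³

Profile (r,z), 7 vertices: (1,5) (16,2) (19.5,5) (16,19) (13,27.5) (6,30) (5,29)
edge 0: (1,5)→(16,2)  cross = 1·2 − 16·5 = -78.0000; (r_i+r_j)·cross = 17·-78.0000 = -1326.0000
edge 1: (16,2)→(19.5,5)  cross = 16·5 − 19.5·2 = 41.0000; (r_i+r_j)·cross = 35.5·41.0000 = 1455.5000
edge 2: (19.5,5)→(16,19)  cross = 19.5·19 − 16·5 = 290.5000; (r_i+r_j)·cross = 35.5·290.5000 = 10312.7500
edge 3: (16,19)→(13,27.5)  cross = 16·27.5 − 13·19 = 193.0000; (r_i+r_j)·cross = 29·193.0000 = 5597.0000
edge 4: (13,27.5)→(6,30)  cross = 13·30 − 6·27.5 = 225.0000; (r_i+r_j)·cross = 19·225.0000 = 4275.0000
edge 5: (6,30)→(5,29)  cross = 6·29 − 5·30 = 24.0000; (r_i+r_j)·cross = 11·24.0000 = 264.0000
edge 6: (5,29)→(1,5)  cross = 5·5 − 1·29 = -4.0000; (r_i+r_j)·cross = 6·-4.0000 = -24.0000
Σcross = 691.5000 → A = |Σcross|/2 = 345.7500 mm²
Σ(r_i+r_j)·cross = 20554.2500 → first moment M = |Σ|/6 = 3425.7083
R_c = M/A = 3425.7083/345.7500 = 9.9081 mm
θ = 199° = 3.473205 rad
V = θ·R_c·A = 3.473205·9.9081·345.7500 = 11898.188 mm³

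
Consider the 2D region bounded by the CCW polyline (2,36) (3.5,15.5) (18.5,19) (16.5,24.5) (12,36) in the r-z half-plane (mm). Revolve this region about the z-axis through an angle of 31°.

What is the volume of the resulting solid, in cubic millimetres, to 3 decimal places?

Volume = 1182.492 mm³

Profile (r,z), 5 vertices: (2,36) (3.5,15.5) (18.5,19) (16.5,24.5) (12,36)
edge 0: (2,36)→(3.5,15.5)  cross = 2·15.5 − 3.5·36 = -95.0000; (r_i+r_j)·cross = 5.5·-95.0000 = -522.5000
edge 1: (3.5,15.5)→(18.5,19)  cross = 3.5·19 − 18.5·15.5 = -220.2500; (r_i+r_j)·cross = 22·-220.2500 = -4845.5000
edge 2: (18.5,19)→(16.5,24.5)  cross = 18.5·24.5 − 16.5·19 = 139.7500; (r_i+r_j)·cross = 35·139.7500 = 4891.2500
edge 3: (16.5,24.5)→(12,36)  cross = 16.5·36 − 12·24.5 = 300.0000; (r_i+r_j)·cross = 28.5·300.0000 = 8550.0000
edge 4: (12,36)→(2,36)  cross = 12·36 − 2·36 = 360.0000; (r_i+r_j)·cross = 14·360.0000 = 5040.0000
Σcross = 484.5000 → A = |Σcross|/2 = 242.2500 mm²
Σ(r_i+r_j)·cross = 13113.2500 → first moment M = |Σ|/6 = 2185.5417
R_c = M/A = 2185.5417/242.2500 = 9.0218 mm
θ = 31° = 0.541052 rad
V = θ·R_c·A = 0.541052·9.0218·242.2500 = 1182.492 mm³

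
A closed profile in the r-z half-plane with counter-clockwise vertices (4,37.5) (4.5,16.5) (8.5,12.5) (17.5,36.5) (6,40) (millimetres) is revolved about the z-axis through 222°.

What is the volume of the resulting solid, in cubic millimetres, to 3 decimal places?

Volume = 7986.341 mm³

Profile (r,z), 5 vertices: (4,37.5) (4.5,16.5) (8.5,12.5) (17.5,36.5) (6,40)
edge 0: (4,37.5)→(4.5,16.5)  cross = 4·16.5 − 4.5·37.5 = -102.7500; (r_i+r_j)·cross = 8.5·-102.7500 = -873.3750
edge 1: (4.5,16.5)→(8.5,12.5)  cross = 4.5·12.5 − 8.5·16.5 = -84.0000; (r_i+r_j)·cross = 13·-84.0000 = -1092.0000
edge 2: (8.5,12.5)→(17.5,36.5)  cross = 8.5·36.5 − 17.5·12.5 = 91.5000; (r_i+r_j)·cross = 26·91.5000 = 2379.0000
edge 3: (17.5,36.5)→(6,40)  cross = 17.5·40 − 6·36.5 = 481.0000; (r_i+r_j)·cross = 23.5·481.0000 = 11303.5000
edge 4: (6,40)→(4,37.5)  cross = 6·37.5 − 4·40 = 65.0000; (r_i+r_j)·cross = 10·65.0000 = 650.0000
Σcross = 450.7500 → A = |Σcross|/2 = 225.3750 mm²
Σ(r_i+r_j)·cross = 12367.1250 → first moment M = |Σ|/6 = 2061.1875
R_c = M/A = 2061.1875/225.3750 = 9.1456 mm
θ = 222° = 3.874631 rad
V = θ·R_c·A = 3.874631·9.1456·225.3750 = 7986.341 mm³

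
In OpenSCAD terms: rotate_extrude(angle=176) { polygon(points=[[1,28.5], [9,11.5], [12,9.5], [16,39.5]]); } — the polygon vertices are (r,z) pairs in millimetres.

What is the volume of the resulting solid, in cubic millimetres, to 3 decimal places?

Volume = 6422.067 mm³

Profile (r,z), 4 vertices: (1,28.5) (9,11.5) (12,9.5) (16,39.5)
edge 0: (1,28.5)→(9,11.5)  cross = 1·11.5 − 9·28.5 = -245.0000; (r_i+r_j)·cross = 10·-245.0000 = -2450.0000
edge 1: (9,11.5)→(12,9.5)  cross = 9·9.5 − 12·11.5 = -52.5000; (r_i+r_j)·cross = 21·-52.5000 = -1102.5000
edge 2: (12,9.5)→(16,39.5)  cross = 12·39.5 − 16·9.5 = 322.0000; (r_i+r_j)·cross = 28·322.0000 = 9016.0000
edge 3: (16,39.5)→(1,28.5)  cross = 16·28.5 − 1·39.5 = 416.5000; (r_i+r_j)·cross = 17·416.5000 = 7080.5000
Σcross = 441.0000 → A = |Σcross|/2 = 220.5000 mm²
Σ(r_i+r_j)·cross = 12544.0000 → first moment M = |Σ|/6 = 2090.6667
R_c = M/A = 2090.6667/220.5000 = 9.4815 mm
θ = 176° = 3.071779 rad
V = θ·R_c·A = 3.071779·9.4815·220.5000 = 6422.067 mm³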